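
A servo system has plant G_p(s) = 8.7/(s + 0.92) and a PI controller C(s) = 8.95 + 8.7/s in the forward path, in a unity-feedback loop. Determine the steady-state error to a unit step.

0

The open loop C(s)G_p(s) has a pole at the origin (type 1), so the static position error constant is infinite and e_ss = 1/(1+∞) = 0.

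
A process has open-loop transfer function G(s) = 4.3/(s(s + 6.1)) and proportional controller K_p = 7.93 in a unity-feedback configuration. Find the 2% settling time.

From 1 + K_pG(s) = 0: s² + 6.1s + 34.1 = 0 ⇒ ω_n = 5.839, ζ = 0.5223.
2% settling time T_s ≈ 4/(ζω_n) = 4/3.05 = 1.31 s.

T_s ≈ 1.31 s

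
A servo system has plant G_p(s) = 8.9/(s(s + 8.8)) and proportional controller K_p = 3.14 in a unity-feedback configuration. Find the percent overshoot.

0.894%

From 1 + K_pG_p(s) = 0: s² + 8.8s + 27.95 = 0 ⇒ ω_n = 5.286, ζ = 0.8323.
%OS = 100·exp(−πζ/√(1−ζ²)) = 100·exp(−π·0.8323/√0.3072) = 0.894%.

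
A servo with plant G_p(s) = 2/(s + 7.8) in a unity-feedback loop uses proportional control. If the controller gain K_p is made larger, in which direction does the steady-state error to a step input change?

e_ss = 1/(1 + K_p·G_p(0)); a larger K_p raises the denominator, so e_ss decreases.

decrease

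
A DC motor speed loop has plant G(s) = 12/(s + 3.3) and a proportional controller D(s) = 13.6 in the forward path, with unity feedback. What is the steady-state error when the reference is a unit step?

0.0198

The loop is type 0. Static position error constant K_pos = D(0)·G(0) = 13.6·3.636 = 49.45.
Steady-state error to a unit step: e_ss = 1/(1+K_pos) = 1/50.45 = 0.0198.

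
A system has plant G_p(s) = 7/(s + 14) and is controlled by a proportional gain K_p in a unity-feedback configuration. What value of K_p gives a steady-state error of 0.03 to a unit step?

For a type-0 loop with proportional control, e_ss = 1/(1 + K_p·G_p(0)).
G_p(0) = 0.5. Require 1/(1 + K_p·0.5) = 0.03, so 1 + 0.5·K_p = 33.33.
K_p = (33.33 − 1)/0.5 = 64.7.

K_p = 64.7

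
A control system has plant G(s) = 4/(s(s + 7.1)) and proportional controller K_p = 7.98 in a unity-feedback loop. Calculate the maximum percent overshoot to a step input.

From 1 + K_pG(s) = 0: s² + 7.1s + 31.92 = 0 ⇒ ω_n = 5.65, ζ = 0.6283.
%OS = 100·exp(−πζ/√(1−ζ²)) = 100·exp(−π·0.6283/√0.6052) = 7.91%.

7.91%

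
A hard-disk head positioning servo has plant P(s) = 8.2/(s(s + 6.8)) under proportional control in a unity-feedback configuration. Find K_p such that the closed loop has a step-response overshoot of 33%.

From %OS = 100·exp(−πζ/√(1−ζ²)) = 33%, ζ = −ln(0.33)/√(π²+ln²(0.33)) = 0.3328.
Characteristic equation s² + 6.8s + 8.2K_p = 0 gives ζ = 6.8/(2√(8.2K_p)).
Setting ζ = 0.3328: √(8.2K_p) = 6.8/(2·0.3328) = 10.22, so K_p = 104.4/8.2 = 12.7.

K_p = 12.7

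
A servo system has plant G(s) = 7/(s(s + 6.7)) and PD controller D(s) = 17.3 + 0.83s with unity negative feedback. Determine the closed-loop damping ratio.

Forward path: (17.3 + 0.83s)·7/(s(s+6.7)). The closed-loop characteristic equation is s² + (6.7 + 7·0.83)s + 7·17.3 = 0.
That is s² + 12.51s + 121.1 = 0, so ω_n = 11 rad/s and ζ = 12.51/(2·11) = 0.5684.

ζ = 0.568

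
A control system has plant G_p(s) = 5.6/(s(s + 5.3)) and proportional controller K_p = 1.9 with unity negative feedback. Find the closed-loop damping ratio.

The closed-loop denominator is s(s+5.3) + 1.9·5.6 = s² + 5.3s + 10.64.
So ω_n² = 10.64 ⇒ ω_n = 3.262 rad/s, and ζ = 5.3/(2ω_n) = 0.812.

ζ = 0.812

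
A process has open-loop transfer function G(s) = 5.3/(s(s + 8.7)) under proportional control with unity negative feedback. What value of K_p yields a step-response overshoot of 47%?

K_p = 65.4

From %OS = 100·exp(−πζ/√(1−ζ²)) = 47%, ζ = −ln(0.47)/√(π²+ln²(0.47)) = 0.2337.
Characteristic equation s² + 8.7s + 5.3K_p = 0 gives ζ = 8.7/(2√(5.3K_p)).
Setting ζ = 0.2337: √(5.3K_p) = 8.7/(2·0.2337) = 18.62, so K_p = 346.5/5.3 = 65.4.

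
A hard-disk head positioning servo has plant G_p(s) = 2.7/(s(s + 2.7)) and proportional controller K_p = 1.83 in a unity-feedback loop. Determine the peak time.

From 1 + K_pG_p(s) = 0: s² + 2.7s + 4.941 = 0 ⇒ ω_n = 2.223, ζ = 0.6073.
Damped frequency ω_d = ω_n√(1−ζ²) = 1.766 rad/s, so peak time T_p = π/ω_d = 1.78 s.

T_p = 1.78 s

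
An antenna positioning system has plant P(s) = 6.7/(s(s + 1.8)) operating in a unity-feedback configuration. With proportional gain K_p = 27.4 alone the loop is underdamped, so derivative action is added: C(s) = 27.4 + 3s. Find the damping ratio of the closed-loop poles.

Forward path: (27.4 + 3s)·6.7/(s(s+1.8)). The closed-loop characteristic equation is s² + (1.8 + 6.7·3)s + 6.7·27.4 = 0.
That is s² + 21.9s + 183.6 = 0, so ω_n = 13.55 rad/s and ζ = 21.9/(2·13.55) = 0.8082.

ζ = 0.808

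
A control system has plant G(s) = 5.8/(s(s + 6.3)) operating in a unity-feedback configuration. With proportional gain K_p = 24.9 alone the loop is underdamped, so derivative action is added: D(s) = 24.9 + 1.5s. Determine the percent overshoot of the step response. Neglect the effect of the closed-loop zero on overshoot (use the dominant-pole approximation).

Forward path: (24.9 + 1.5s)·5.8/(s(s+6.3)). The closed-loop characteristic equation is s² + (6.3 + 5.8·1.5)s + 5.8·24.9 = 0.
That is s² + 15s + 144.4 = 0, so ω_n = 12.02 rad/s and ζ = 15/(2·12.02) = 0.6241.
%OS = 100·exp(−πζ/√(1−ζ²)) = 8.13%.

8.13%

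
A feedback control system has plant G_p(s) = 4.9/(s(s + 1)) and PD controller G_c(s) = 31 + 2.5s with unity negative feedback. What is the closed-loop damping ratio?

ζ = 0.538

Forward path: (31 + 2.5s)·4.9/(s(s+1)). The closed-loop characteristic equation is s² + (1 + 4.9·2.5)s + 4.9·31 = 0.
That is s² + 13.25s + 151.9 = 0, so ω_n = 12.32 rad/s and ζ = 13.25/(2·12.32) = 0.5375.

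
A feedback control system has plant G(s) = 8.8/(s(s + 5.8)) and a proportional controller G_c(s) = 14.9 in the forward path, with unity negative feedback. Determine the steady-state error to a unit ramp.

The loop has one pole at the origin (type 1). Velocity error constant K_v = lim_{s→0} s·G_c(s)G(s) = 14.9·8.8/5.8 = 22.61.
Steady-state error to a unit ramp: e_ss = 1/K_v = 0.0442.

0.0442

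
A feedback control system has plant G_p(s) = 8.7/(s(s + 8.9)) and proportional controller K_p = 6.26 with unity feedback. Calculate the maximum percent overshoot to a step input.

9.3%

From 1 + K_pG_p(s) = 0: s² + 8.9s + 54.46 = 0 ⇒ ω_n = 7.38, ζ = 0.603.
%OS = 100·exp(−πζ/√(1−ζ²)) = 100·exp(−π·0.603/√0.6364) = 9.3%.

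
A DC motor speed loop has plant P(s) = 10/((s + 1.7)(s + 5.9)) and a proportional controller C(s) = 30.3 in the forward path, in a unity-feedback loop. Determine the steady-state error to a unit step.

The loop is type 0. Static position error constant K_pos = C(0)·P(0) = 30.3·0.997 = 30.21.
Steady-state error to a unit step: e_ss = 1/(1+K_pos) = 1/31.21 = 0.032.

0.032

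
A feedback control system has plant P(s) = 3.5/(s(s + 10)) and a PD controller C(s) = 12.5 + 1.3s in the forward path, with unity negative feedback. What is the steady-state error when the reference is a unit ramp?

0.229

The loop has one pole at the origin (type 1). Velocity error constant K_v = lim_{s→0} s·C(s)P(s) = 12.5·3.5/10 = 4.375.
Steady-state error to a unit ramp: e_ss = 1/K_v = 0.229.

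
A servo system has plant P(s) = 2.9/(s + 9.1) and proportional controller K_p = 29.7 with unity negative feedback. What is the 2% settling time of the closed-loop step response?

T_s ≈ 0.042 s

Closed-loop transfer function: T(s) = K_p·P(s)/(1 + K_p·P(s)) = 86.13/(s + 9.1 + 86.13) = 86.13/(s + 95.23).
Time constant τ = 1/95.23 = 0.0105 s, so the 2% settling time is about 4τ = 0.042 s.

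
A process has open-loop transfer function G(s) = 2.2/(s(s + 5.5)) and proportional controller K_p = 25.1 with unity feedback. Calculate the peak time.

T_p = 0.455 s

Closed-loop characteristic equation: s² + 5.5s + 55.22 = 0, so ω_n = 7.431 rad/s and ζ = 5.5/(2·7.431) = 0.3701.
Damped frequency ω_d = ω_n√(1−ζ²) = 6.903 rad/s, so peak time T_p = π/ω_d = 0.455 s.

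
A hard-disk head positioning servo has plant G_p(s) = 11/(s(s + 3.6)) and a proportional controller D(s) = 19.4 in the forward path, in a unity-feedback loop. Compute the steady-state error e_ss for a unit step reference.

The open loop D(s)G_p(s) has a pole at the origin (type 1), so the static position error constant is infinite and e_ss = 1/(1+∞) = 0.

0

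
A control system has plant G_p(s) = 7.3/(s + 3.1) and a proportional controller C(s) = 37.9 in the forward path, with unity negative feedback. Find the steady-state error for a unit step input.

The loop is type 0. Static position error constant K_pos = C(0)·G_p(0) = 37.9·2.355 = 89.25.
Steady-state error to a unit step: e_ss = 1/(1+K_pos) = 1/90.25 = 0.0111.

0.0111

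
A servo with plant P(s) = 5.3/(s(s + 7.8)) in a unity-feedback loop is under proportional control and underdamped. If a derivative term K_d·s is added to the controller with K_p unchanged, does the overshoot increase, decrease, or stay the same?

With PD the characteristic equation becomes s² + (a + K·K_d)s + K·K_p = 0; the damping term grows, ζ rises, overshoot falls.

decrease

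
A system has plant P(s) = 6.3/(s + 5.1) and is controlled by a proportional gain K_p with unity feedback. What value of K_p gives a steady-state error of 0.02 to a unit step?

The loop is type 0, so e_ss(step) = 1/(1 + K_pos) with K_pos = K_p·P(0).
P(0) = 1.235. Require 1/(1 + K_p·1.235) = 0.02, so 1 + 1.235·K_p = 50.
K_p = (50 − 1)/1.235 = 39.7.

K_p = 39.7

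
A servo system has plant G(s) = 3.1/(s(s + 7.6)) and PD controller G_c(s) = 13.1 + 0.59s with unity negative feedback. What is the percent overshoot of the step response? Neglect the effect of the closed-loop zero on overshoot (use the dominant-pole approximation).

Forward path: (13.1 + 0.59s)·3.1/(s(s+7.6)). The closed-loop characteristic equation is s² + (7.6 + 3.1·0.59)s + 3.1·13.1 = 0.
That is s² + 9.429s + 40.61 = 0, so ω_n = 6.373 rad/s and ζ = 9.429/(2·6.373) = 0.7398.
%OS = 100·exp(−πζ/√(1−ζ²)) = 3.16%.

3.16%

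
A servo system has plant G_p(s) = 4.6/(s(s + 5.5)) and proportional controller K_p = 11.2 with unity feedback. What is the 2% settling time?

The closed-loop denominator s² + 5.5s + 51.52 gives ω_n = √51.52 = 7.178 and ζ = 5.5/(2ω_n) = 0.3831.
2% settling time T_s ≈ 4/(ζω_n) = 4/2.75 = 1.45 s.

T_s ≈ 1.45 s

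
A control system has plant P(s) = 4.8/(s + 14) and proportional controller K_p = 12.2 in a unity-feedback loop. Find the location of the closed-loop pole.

Closed-loop transfer function: T(s) = K_p·P(s)/(1 + K_p·P(s)) = 58.56/(s + 14 + 58.56) = 58.56/(s + 72.56).
The closed-loop pole is at s = −72.56.

s = -72.56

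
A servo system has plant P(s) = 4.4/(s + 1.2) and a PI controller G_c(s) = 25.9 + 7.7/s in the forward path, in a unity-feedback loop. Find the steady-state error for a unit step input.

The open loop G_c(s)P(s) has a pole at the origin (type 1), so the static position error constant is infinite and e_ss = 1/(1+∞) = 0.

0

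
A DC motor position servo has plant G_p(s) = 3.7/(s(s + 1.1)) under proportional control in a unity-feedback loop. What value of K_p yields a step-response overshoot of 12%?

From %OS = 100·exp(−πζ/√(1−ζ²)) = 12%, ζ = −ln(0.12)/√(π²+ln²(0.12)) = 0.5594.
Characteristic equation s² + 1.1s + 3.7K_p = 0 gives ζ = 1.1/(2√(3.7K_p)).
Setting ζ = 0.5594: √(3.7K_p) = 1.1/(2·0.5594) = 0.9832, so K_p = 0.9666/3.7 = 0.261.

K_p = 0.261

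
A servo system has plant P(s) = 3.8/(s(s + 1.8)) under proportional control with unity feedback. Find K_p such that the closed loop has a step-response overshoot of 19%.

K_p = 0.976

From %OS = 100·exp(−πζ/√(1−ζ²)) = 19%, ζ = −ln(0.19)/√(π²+ln²(0.19)) = 0.4673.
Characteristic equation s² + 1.8s + 3.8K_p = 0 gives ζ = 1.8/(2√(3.8K_p)).
Setting ζ = 0.4673: √(3.8K_p) = 1.8/(2·0.4673) = 1.926, so K_p = 3.709/3.8 = 0.976.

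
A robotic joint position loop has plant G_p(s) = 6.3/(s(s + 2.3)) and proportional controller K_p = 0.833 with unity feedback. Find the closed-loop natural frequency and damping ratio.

With unity feedback the closed-loop characteristic equation is s² + 2.3s + 0.833·6.3 = s² + 2.3s + 5.248 = 0.
Matching s² + 2ζω_n s + ω_n²: ω_n = √5.248 = 2.291 rad/s and 2ζω_n = 2.3, so ζ = 2.3/(2·2.291) = 0.502.

ω_n = 2.29 rad/s, ζ = 0.502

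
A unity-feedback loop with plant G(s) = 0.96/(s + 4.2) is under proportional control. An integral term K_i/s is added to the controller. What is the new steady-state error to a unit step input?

0

The integrator makes K_pos = lim_{s→0} C(s)G(s) infinite, so e_ss = 1/(1+K_pos) = 0.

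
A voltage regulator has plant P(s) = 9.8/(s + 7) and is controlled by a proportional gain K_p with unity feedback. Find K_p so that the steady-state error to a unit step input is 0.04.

Steady-state error for a unit step on this type-0 loop is 1/(1 + K_p·P(0)).
P(0) = 1.4. Require 1/(1 + K_p·1.4) = 0.04, so 1 + 1.4·K_p = 25.
K_p = (25 − 1)/1.4 = 17.1.

K_p = 17.1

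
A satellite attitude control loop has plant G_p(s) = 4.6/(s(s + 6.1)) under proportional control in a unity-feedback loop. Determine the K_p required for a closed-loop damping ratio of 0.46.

K_p = 9.56

Closed-loop characteristic equation: s² + 6.1s + K_p·4.6 = 0.
So ω_n = √(4.6K_p) and 2ζω_n = 6.1, giving ζ = 6.1/(2√(4.6K_p)).
Setting ζ = 0.46: √(4.6K_p) = 6.1/(2·0.46) = 6.63, so K_p = 43.96/4.6 = 9.56.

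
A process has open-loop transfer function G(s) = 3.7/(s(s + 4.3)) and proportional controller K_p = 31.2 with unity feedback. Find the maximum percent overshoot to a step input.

52.6%

Closed-loop characteristic equation: s² + 4.3s + 115.4 = 0, so ω_n = 10.74 rad/s and ζ = 4.3/(2·10.74) = 0.2001.
%OS = 100·exp(−πζ/√(1−ζ²)) = 100·exp(−π·0.2001/√0.96) = 52.6%.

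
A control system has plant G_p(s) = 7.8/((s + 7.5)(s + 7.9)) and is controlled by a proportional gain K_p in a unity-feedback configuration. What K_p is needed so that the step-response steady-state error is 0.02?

K_p = 372

The loop is type 0, so e_ss(step) = 1/(1 + K_pos) with K_pos = K_p·G_p(0).
G_p(0) = 0.1316. Require 1/(1 + K_p·0.1316) = 0.02, so 1 + 0.1316·K_p = 50.
K_p = (50 − 1)/0.1316 = 372.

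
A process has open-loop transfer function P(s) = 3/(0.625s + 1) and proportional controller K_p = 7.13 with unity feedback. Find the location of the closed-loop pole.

Closed loop: T(s) = K_p·P/(1+K_p·P) = 21.39/(0.625s + 1 + 21.39), with pole at s = −(1 + 21.39)/0.625 = −35.82.

s = -35.82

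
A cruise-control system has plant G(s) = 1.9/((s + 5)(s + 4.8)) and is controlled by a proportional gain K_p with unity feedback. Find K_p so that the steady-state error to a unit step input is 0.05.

K_p = 240

Steady-state error for a unit step on this type-0 loop is 1/(1 + K_p·G(0)).
G(0) = 0.07917. Require 1/(1 + K_p·0.07917) = 0.05, so 1 + 0.07917·K_p = 20.
K_p = (20 − 1)/0.07917 = 240.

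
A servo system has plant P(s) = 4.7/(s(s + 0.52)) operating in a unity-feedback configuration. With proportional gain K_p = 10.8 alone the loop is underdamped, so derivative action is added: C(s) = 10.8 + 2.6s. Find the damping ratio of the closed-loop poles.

ζ = 0.894

Forward path: (10.8 + 2.6s)·4.7/(s(s+0.52)). The closed-loop characteristic equation is s² + (0.52 + 4.7·2.6)s + 4.7·10.8 = 0.
That is s² + 12.74s + 50.76 = 0, so ω_n = 7.125 rad/s and ζ = 12.74/(2·7.125) = 0.8941.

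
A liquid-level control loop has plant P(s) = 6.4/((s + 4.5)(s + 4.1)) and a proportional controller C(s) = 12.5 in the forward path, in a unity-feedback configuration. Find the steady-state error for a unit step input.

0.187

The loop is type 0. Static position error constant K_pos = C(0)·P(0) = 12.5·0.3469 = 4.336.
Steady-state error to a unit step: e_ss = 1/(1+K_pos) = 1/5.336 = 0.187.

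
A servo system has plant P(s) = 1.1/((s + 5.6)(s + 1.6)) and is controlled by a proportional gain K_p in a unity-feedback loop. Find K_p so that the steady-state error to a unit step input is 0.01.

For a type-0 loop with proportional control, e_ss = 1/(1 + K_p·P(0)).
P(0) = 0.1228. Require 1/(1 + K_p·0.1228) = 0.01, so 1 + 0.1228·K_p = 100.
K_p = (100 − 1)/0.1228 = 806.

K_p = 806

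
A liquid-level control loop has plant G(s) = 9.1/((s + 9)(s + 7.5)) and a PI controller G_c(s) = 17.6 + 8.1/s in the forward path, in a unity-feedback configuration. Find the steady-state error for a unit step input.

The open loop G_c(s)G(s) has a pole at the origin (type 1), so the static position error constant is infinite and e_ss = 1/(1+∞) = 0.

0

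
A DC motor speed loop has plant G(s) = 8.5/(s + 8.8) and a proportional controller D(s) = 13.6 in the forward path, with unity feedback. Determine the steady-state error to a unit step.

The loop is type 0. Static position error constant K_pos = D(0)·G(0) = 13.6·0.9659 = 13.14.
Steady-state error to a unit step: e_ss = 1/(1+K_pos) = 1/14.14 = 0.0707.

0.0707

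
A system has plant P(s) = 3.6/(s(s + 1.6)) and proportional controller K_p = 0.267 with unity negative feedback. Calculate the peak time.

T_p = 5.54 s

The closed-loop denominator s² + 1.6s + 0.9612 gives ω_n = √0.9612 = 0.9804 and ζ = 1.6/(2ω_n) = 0.816.
Damped frequency ω_d = ω_n√(1−ζ²) = 0.5667 rad/s, so peak time T_p = π/ω_d = 5.54 s.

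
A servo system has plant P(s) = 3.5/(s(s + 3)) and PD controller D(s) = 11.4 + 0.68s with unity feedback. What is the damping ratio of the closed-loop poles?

Forward path: (11.4 + 0.68s)·3.5/(s(s+3)). The closed-loop characteristic equation is s² + (3 + 3.5·0.68)s + 3.5·11.4 = 0.
That is s² + 5.38s + 39.9 = 0, so ω_n = 6.317 rad/s and ζ = 5.38/(2·6.317) = 0.4259.

ζ = 0.426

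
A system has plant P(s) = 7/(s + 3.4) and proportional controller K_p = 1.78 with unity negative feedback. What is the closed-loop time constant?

τ = 0.0631 s

Closed-loop transfer function: T(s) = K_p·P(s)/(1 + K_p·P(s)) = 12.46/(s + 3.4 + 12.46) = 12.46/(s + 15.86).
Time constant τ = 1/15.86 = 0.0631 s.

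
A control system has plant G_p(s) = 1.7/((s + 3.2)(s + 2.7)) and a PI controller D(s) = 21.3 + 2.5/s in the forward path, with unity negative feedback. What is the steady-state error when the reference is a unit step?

The open loop D(s)G_p(s) has a pole at the origin (type 1), so the static position error constant is infinite and e_ss = 1/(1+∞) = 0.

0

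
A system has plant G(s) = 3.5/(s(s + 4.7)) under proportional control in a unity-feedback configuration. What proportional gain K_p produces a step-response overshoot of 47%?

K_p = 28.9

From %OS = 100·exp(−πζ/√(1−ζ²)) = 47%, ζ = −ln(0.47)/√(π²+ln²(0.47)) = 0.2337.
Characteristic equation s² + 4.7s + 3.5K_p = 0 gives ζ = 4.7/(2√(3.5K_p)).
Setting ζ = 0.2337: √(3.5K_p) = 4.7/(2·0.2337) = 10.06, so K_p = 101.1/3.5 = 28.9.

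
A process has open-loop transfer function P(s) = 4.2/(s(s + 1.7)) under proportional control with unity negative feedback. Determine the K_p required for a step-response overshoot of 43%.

From %OS = 100·exp(−πζ/√(1−ζ²)) = 43%, ζ = −ln(0.43)/√(π²+ln²(0.43)) = 0.2594.
Characteristic equation s² + 1.7s + 4.2K_p = 0 gives ζ = 1.7/(2√(4.2K_p)).
Setting ζ = 0.2594: √(4.2K_p) = 1.7/(2·0.2594) = 3.276, so K_p = 10.73/4.2 = 2.56.

K_p = 2.56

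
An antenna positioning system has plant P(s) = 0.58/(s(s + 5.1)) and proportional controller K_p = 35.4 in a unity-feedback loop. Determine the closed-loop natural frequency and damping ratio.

ω_n = 4.53 rad/s, ζ = 0.563

1 + K_p·P(s) = 0 gives s² + 5.1s + 20.53 = 0.
So ω_n² = 20.53 ⇒ ω_n = 4.531 rad/s, and ζ = 5.1/(2ω_n) = 0.563.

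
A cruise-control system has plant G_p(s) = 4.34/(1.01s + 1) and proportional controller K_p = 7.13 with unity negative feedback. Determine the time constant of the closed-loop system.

τ = 0.0316 s

Closed loop: T(s) = K_p·G_p/(1+K_p·G_p) = 30.94/(1.01s + 1 + 30.94), with pole at s = −(1 + 30.94)/1.01 = −31.63.
Closed-loop time constant τ = 1/31.63 = 0.0316 s.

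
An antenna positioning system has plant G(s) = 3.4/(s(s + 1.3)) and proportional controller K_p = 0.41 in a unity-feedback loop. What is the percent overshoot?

12.6%

Closed-loop characteristic equation: s² + 1.3s + 1.394 = 0, so ω_n = 1.181 rad/s and ζ = 1.3/(2·1.181) = 0.5505.
%OS = 100·exp(−πζ/√(1−ζ²)) = 100·exp(−π·0.5505/√0.6969) = 12.6%.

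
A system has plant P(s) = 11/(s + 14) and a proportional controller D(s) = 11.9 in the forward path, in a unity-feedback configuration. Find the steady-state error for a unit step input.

The loop is type 0. Static position error constant K_pos = D(0)·P(0) = 11.9·0.7857 = 9.35.
Steady-state error to a unit step: e_ss = 1/(1+K_pos) = 1/10.35 = 0.0966.

0.0966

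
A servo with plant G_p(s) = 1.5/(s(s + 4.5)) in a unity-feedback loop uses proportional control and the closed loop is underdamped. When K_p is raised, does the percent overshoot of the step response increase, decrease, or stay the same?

increase

Characteristic equation s² + 4.5s + K_p·1.5 = 0: raising K_p raises ω_n while 2ζω_n = 4.5 is fixed, so ζ falls and overshoot grows.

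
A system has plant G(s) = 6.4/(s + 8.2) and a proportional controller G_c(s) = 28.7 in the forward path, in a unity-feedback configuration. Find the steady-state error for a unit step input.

The loop is type 0. Static position error constant K_pos = G_c(0)·G(0) = 28.7·0.7805 = 22.4.
Steady-state error to a unit step: e_ss = 1/(1+K_pos) = 1/23.4 = 0.0427.

0.0427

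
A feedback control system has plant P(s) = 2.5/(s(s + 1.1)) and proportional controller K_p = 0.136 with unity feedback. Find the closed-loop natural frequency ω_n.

The closed-loop denominator is s(s+1.1) + 0.136·2.5 = s² + 1.1s + 0.34.
Matching s² + 2ζω_n s + ω_n²: ω_n = √0.34 = 0.5831 rad/s and 2ζω_n = 1.1, so ζ = 1.1/(2·0.5831) = 0.943.

ω_n = 0.583 rad/s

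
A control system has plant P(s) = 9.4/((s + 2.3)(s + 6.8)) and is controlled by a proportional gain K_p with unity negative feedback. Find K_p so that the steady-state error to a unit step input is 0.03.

K_p = 53.8

The loop is type 0, so e_ss(step) = 1/(1 + K_pos) with K_pos = K_p·P(0).
P(0) = 0.601. Require 1/(1 + K_p·0.601) = 0.03, so 1 + 0.601·K_p = 33.33.
K_p = (33.33 − 1)/0.601 = 53.8.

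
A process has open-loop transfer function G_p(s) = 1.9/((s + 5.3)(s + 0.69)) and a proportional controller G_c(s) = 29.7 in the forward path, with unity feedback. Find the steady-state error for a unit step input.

0.0609

The loop is type 0. Static position error constant K_pos = G_c(0)·G_p(0) = 29.7·0.5196 = 15.43.
Steady-state error to a unit step: e_ss = 1/(1+K_pos) = 1/16.43 = 0.0609.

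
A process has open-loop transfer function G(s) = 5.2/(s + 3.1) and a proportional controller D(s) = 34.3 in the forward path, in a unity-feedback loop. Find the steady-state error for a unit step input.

The loop is type 0. Static position error constant K_pos = D(0)·G(0) = 34.3·1.677 = 57.54.
Steady-state error to a unit step: e_ss = 1/(1+K_pos) = 1/58.54 = 0.0171.

0.0171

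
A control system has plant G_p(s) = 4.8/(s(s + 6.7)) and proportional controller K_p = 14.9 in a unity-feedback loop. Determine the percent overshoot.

25.8%

From 1 + K_pG_p(s) = 0: s² + 6.7s + 71.52 = 0 ⇒ ω_n = 8.457, ζ = 0.3961.
%OS = 100·exp(−πζ/√(1−ζ²)) = 100·exp(−π·0.3961/√0.8431) = 25.8%.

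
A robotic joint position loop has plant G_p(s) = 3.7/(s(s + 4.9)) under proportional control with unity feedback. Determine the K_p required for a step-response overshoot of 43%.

K_p = 24.1

From %OS = 100·exp(−πζ/√(1−ζ²)) = 43%, ζ = −ln(0.43)/√(π²+ln²(0.43)) = 0.2594.
Characteristic equation s² + 4.9s + 3.7K_p = 0 gives ζ = 4.9/(2√(3.7K_p)).
Setting ζ = 0.2594: √(3.7K_p) = 4.9/(2·0.2594) = 9.443, so K_p = 89.17/3.7 = 24.1.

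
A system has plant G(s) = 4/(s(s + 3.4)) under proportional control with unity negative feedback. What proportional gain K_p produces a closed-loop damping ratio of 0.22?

Closed-loop characteristic equation: s² + 3.4s + K_p·4 = 0.
So ω_n = √(4K_p) and 2ζω_n = 3.4, giving ζ = 3.4/(2√(4K_p)).
Setting ζ = 0.22: √(4K_p) = 3.4/(2·0.22) = 7.727, so K_p = 59.71/4 = 14.9.

K_p = 14.9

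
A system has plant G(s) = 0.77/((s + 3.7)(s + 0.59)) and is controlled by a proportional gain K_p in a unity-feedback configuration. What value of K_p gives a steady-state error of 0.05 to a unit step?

K_p = 53.9

The loop is type 0, so e_ss(step) = 1/(1 + K_pos) with K_pos = K_p·G(0).
G(0) = 0.3527. Require 1/(1 + K_p·0.3527) = 0.05, so 1 + 0.3527·K_p = 20.
K_p = (20 − 1)/0.3527 = 53.9.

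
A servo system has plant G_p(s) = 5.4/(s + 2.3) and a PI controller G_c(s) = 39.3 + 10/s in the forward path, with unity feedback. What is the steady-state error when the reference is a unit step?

0

The open loop G_c(s)G_p(s) has a pole at the origin (type 1), so the static position error constant is infinite and e_ss = 1/(1+∞) = 0.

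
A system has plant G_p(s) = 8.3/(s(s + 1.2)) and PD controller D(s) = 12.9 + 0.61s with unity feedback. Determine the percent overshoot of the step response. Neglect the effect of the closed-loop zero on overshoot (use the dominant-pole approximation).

36.9%

Forward path: (12.9 + 0.61s)·8.3/(s(s+1.2)). The closed-loop characteristic equation is s² + (1.2 + 8.3·0.61)s + 8.3·12.9 = 0.
That is s² + 6.263s + 107.1 = 0, so ω_n = 10.35 rad/s and ζ = 6.263/(2·10.35) = 0.3026.
%OS = 100·exp(−πζ/√(1−ζ²)) = 36.9%.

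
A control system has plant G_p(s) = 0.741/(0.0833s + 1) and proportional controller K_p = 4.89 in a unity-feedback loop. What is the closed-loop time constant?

τ = 0.018 s

Closed loop: T(s) = K_p·G_p/(1+K_p·G_p) = 3.623/(0.0833s + 1 + 3.623), with pole at s = −(1 + 3.623)/0.0833 = −55.5.
Closed-loop time constant τ = 1/55.5 = 0.018 s.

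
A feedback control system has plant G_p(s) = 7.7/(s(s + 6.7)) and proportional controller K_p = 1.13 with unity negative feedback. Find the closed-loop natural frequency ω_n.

The closed-loop denominator is s(s+6.7) + 1.13·7.7 = s² + 6.7s + 8.701.
Matching s² + 2ζω_n s + ω_n²: ω_n = √8.701 = 2.95 rad/s and 2ζω_n = 6.7, so ζ = 6.7/(2·2.95) = 1.14.

ω_n = 2.95 rad/s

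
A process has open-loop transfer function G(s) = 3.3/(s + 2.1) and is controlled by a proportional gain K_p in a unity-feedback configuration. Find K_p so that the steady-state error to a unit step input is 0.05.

K_p = 12.1

For a type-0 loop with proportional control, e_ss = 1/(1 + K_p·G(0)).
G(0) = 1.571. Require 1/(1 + K_p·1.571) = 0.05, so 1 + 1.571·K_p = 20.
K_p = (20 − 1)/1.571 = 12.1.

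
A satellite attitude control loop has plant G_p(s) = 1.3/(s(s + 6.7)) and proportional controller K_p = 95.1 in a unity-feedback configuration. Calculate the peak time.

T_p = 0.296 s

The closed-loop denominator s² + 6.7s + 123.6 gives ω_n = √123.6 = 11.12 and ζ = 6.7/(2ω_n) = 0.3013.
Damped frequency ω_d = ω_n√(1−ζ²) = 10.6 rad/s, so peak time T_p = π/ω_d = 0.296 s.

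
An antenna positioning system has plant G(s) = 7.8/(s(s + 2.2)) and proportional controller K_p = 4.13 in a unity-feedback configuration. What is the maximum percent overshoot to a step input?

From 1 + K_pG(s) = 0: s² + 2.2s + 32.21 = 0 ⇒ ω_n = 5.676, ζ = 0.1938.
%OS = 100·exp(−πζ/√(1−ζ²)) = 100·exp(−π·0.1938/√0.9624) = 53.8%.

53.8%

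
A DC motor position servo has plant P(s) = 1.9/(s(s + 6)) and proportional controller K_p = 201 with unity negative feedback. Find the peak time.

From 1 + K_pP(s) = 0: s² + 6s + 381.9 = 0 ⇒ ω_n = 19.54, ζ = 0.1535.
Damped frequency ω_d = ω_n√(1−ζ²) = 19.31 rad/s, so peak time T_p = π/ω_d = 0.163 s.

T_p = 0.163 s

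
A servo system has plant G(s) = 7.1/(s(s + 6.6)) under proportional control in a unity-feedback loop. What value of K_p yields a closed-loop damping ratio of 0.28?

Closed-loop characteristic equation: s² + 6.6s + K_p·7.1 = 0.
So ω_n = √(7.1K_p) and 2ζω_n = 6.6, giving ζ = 6.6/(2√(7.1K_p)).
Setting ζ = 0.28: √(7.1K_p) = 6.6/(2·0.28) = 11.79, so K_p = 138.9/7.1 = 19.6.

K_p = 19.6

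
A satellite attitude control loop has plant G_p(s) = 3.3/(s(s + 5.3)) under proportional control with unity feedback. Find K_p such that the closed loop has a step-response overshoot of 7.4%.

From %OS = 100·exp(−πζ/√(1−ζ²)) = 7.4%, ζ = −ln(0.074)/√(π²+ln²(0.074)) = 0.6381.
Characteristic equation s² + 5.3s + 3.3K_p = 0 gives ζ = 5.3/(2√(3.3K_p)).
Setting ζ = 0.6381: √(3.3K_p) = 5.3/(2·0.6381) = 4.153, so K_p = 17.25/3.3 = 5.23.

K_p = 5.23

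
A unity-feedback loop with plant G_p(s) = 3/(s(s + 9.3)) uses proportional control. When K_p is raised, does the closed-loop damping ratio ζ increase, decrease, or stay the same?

decrease

ζ = 9.3/(2√(3K_p)); increasing K_p raises the denominator, so ζ falls.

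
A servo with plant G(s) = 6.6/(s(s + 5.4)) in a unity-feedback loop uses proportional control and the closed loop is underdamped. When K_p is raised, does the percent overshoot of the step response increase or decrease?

increase

ζ = 5.4/(2√(6.6K_p)) decreases as K_p grows; lower damping means more overshoot.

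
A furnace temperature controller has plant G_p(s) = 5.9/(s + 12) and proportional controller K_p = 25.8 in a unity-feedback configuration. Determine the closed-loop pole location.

Closed-loop transfer function: T(s) = K_p·G_p(s)/(1 + K_p·G_p(s)) = 152.2/(s + 12 + 152.2) = 152.2/(s + 164.2).
The closed-loop pole is at s = −164.2.

s = -164.2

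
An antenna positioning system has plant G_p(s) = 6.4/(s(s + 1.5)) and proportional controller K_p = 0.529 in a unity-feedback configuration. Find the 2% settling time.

T_s ≈ 5.33 s

Closed-loop characteristic equation: s² + 1.5s + 3.386 = 0, so ω_n = 1.84 rad/s and ζ = 1.5/(2·1.84) = 0.4076.
2% settling time T_s ≈ 4/(ζω_n) = 4/0.75 = 5.33 s.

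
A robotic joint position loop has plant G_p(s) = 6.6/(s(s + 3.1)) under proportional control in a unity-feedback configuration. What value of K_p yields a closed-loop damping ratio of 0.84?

Closed-loop characteristic equation: s² + 3.1s + K_p·6.6 = 0.
So ω_n = √(6.6K_p) and 2ζω_n = 3.1, giving ζ = 3.1/(2√(6.6K_p)).
Setting ζ = 0.84: √(6.6K_p) = 3.1/(2·0.84) = 1.845, so K_p = 3.405/6.6 = 0.516.

K_p = 0.516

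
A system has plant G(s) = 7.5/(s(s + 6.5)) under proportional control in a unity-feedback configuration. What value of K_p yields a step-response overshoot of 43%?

From %OS = 100·exp(−πζ/√(1−ζ²)) = 43%, ζ = −ln(0.43)/√(π²+ln²(0.43)) = 0.2594.
Characteristic equation s² + 6.5s + 7.5K_p = 0 gives ζ = 6.5/(2√(7.5K_p)).
Setting ζ = 0.2594: √(7.5K_p) = 6.5/(2·0.2594) = 12.53, so K_p = 156.9/7.5 = 20.9.

K_p = 20.9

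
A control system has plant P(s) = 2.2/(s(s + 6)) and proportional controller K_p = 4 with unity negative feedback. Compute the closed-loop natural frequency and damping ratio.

ω_n = 2.97 rad/s, ζ = 1.01

With unity feedback the closed-loop characteristic equation is s² + 6s + 4·2.2 = s² + 6s + 8.8 = 0.
Matching s² + 2ζω_n s + ω_n²: ω_n = √8.8 = 2.966 rad/s and 2ζω_n = 6, so ζ = 6/(2·2.966) = 1.01.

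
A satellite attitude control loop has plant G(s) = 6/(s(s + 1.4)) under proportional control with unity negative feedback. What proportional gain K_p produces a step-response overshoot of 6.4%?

K_p = 0.188

From %OS = 100·exp(−πζ/√(1−ζ²)) = 6.4%, ζ = −ln(0.064)/√(π²+ln²(0.064)) = 0.6585.
Characteristic equation s² + 1.4s + 6K_p = 0 gives ζ = 1.4/(2√(6K_p)).
Setting ζ = 0.6585: √(6K_p) = 1.4/(2·0.6585) = 1.063, so K_p = 1.13/6 = 0.188.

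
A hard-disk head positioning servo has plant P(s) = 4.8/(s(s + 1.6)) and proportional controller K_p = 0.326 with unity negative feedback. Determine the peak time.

T_p = 3.27 s

Closed-loop characteristic equation: s² + 1.6s + 1.565 = 0, so ω_n = 1.251 rad/s and ζ = 1.6/(2·1.251) = 0.6395.
Damped frequency ω_d = ω_n√(1−ζ²) = 0.9617 rad/s, so peak time T_p = π/ω_d = 3.27 s.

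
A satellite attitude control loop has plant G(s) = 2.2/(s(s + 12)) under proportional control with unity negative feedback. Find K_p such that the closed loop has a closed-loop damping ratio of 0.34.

K_p = 142

Closed-loop characteristic equation: s² + 12s + K_p·2.2 = 0.
So ω_n = √(2.2K_p) and 2ζω_n = 12, giving ζ = 12/(2√(2.2K_p)).
Setting ζ = 0.34: √(2.2K_p) = 12/(2·0.34) = 17.65, so K_p = 311.4/2.2 = 142.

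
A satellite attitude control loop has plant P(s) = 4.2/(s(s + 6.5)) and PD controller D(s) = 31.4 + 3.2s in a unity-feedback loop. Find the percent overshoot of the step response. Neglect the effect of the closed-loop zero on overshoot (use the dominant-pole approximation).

Forward path: (31.4 + 3.2s)·4.2/(s(s+6.5)). The closed-loop characteristic equation is s² + (6.5 + 4.2·3.2)s + 4.2·31.4 = 0.
That is s² + 19.94s + 131.9 = 0, so ω_n = 11.48 rad/s and ζ = 19.94/(2·11.48) = 0.8682.
%OS = 100·exp(−πζ/√(1−ζ²)) = 0.41%.

0.41%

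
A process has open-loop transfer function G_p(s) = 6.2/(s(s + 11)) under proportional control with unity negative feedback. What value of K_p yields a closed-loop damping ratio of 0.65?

K_p = 11.5

Closed-loop characteristic equation: s² + 11s + K_p·6.2 = 0.
So ω_n = √(6.2K_p) and 2ζω_n = 11, giving ζ = 11/(2√(6.2K_p)).
Setting ζ = 0.65: √(6.2K_p) = 11/(2·0.65) = 8.462, so K_p = 71.6/6.2 = 11.5.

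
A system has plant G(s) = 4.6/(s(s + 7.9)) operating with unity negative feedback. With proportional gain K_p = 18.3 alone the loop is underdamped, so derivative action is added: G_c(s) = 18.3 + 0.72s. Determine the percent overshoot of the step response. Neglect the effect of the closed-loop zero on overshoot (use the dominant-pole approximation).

8.85%

Forward path: (18.3 + 0.72s)·4.6/(s(s+7.9)). The closed-loop characteristic equation is s² + (7.9 + 4.6·0.72)s + 4.6·18.3 = 0.
That is s² + 11.21s + 84.18 = 0, so ω_n = 9.175 rad/s and ζ = 11.21/(2·9.175) = 0.611.
%OS = 100·exp(−πζ/√(1−ζ²)) = 8.85%.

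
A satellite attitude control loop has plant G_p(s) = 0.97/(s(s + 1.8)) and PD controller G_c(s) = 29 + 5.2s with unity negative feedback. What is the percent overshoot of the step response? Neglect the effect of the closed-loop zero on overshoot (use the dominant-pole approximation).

7.04%

Forward path: (29 + 5.2s)·0.97/(s(s+1.8)). The closed-loop characteristic equation is s² + (1.8 + 0.97·5.2)s + 0.97·29 = 0.
That is s² + 6.844s + 28.13 = 0, so ω_n = 5.304 rad/s and ζ = 6.844/(2·5.304) = 0.6452.
%OS = 100·exp(−πζ/√(1−ζ²)) = 7.04%.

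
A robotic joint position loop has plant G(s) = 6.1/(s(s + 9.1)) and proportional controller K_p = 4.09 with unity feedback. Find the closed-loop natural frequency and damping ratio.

With unity feedback the closed-loop characteristic equation is s² + 9.1s + 4.09·6.1 = s² + 9.1s + 24.95 = 0.
Matching s² + 2ζω_n s + ω_n²: ω_n = √24.95 = 4.995 rad/s and 2ζω_n = 9.1, so ζ = 9.1/(2·4.995) = 0.911.

ω_n = 4.99 rad/s, ζ = 0.911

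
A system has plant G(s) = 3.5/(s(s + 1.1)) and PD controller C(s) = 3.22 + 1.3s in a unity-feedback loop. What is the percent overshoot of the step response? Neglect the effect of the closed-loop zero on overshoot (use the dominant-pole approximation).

Forward path: (3.22 + 1.3s)·3.5/(s(s+1.1)). The closed-loop characteristic equation is s² + (1.1 + 3.5·1.3)s + 3.5·3.22 = 0.
That is s² + 5.65s + 11.27 = 0, so ω_n = 3.357 rad/s and ζ = 5.65/(2·3.357) = 0.8415.
%OS = 100·exp(−πζ/√(1−ζ²)) = 0.75%.

0.75%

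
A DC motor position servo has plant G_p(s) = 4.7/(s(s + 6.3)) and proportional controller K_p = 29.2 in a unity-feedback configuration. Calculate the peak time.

T_p = 0.278 s

From 1 + K_pG_p(s) = 0: s² + 6.3s + 137.2 = 0 ⇒ ω_n = 11.71, ζ = 0.2689.
Damped frequency ω_d = ω_n√(1−ζ²) = 11.28 rad/s, so peak time T_p = π/ω_d = 0.278 s.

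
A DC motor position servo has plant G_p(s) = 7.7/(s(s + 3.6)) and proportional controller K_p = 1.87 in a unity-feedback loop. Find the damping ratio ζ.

1 + K_p·G_p(s) = 0 gives s² + 3.6s + 14.4 = 0.
So ω_n² = 14.4 ⇒ ω_n = 3.795 rad/s, and ζ = 3.6/(2ω_n) = 0.474.

ζ = 0.474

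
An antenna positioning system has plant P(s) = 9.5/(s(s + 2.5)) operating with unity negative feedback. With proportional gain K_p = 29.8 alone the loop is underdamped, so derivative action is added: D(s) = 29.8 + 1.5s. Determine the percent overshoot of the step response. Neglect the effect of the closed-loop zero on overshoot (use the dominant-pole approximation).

Forward path: (29.8 + 1.5s)·9.5/(s(s+2.5)). The closed-loop characteristic equation is s² + (2.5 + 9.5·1.5)s + 9.5·29.8 = 0.
That is s² + 16.75s + 283.1 = 0, so ω_n = 16.83 rad/s and ζ = 16.75/(2·16.83) = 0.4978.
%OS = 100·exp(−πζ/√(1−ζ²)) = 16.5%.

16.5%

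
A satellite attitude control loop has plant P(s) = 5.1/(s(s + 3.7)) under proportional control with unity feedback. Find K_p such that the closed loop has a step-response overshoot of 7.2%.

From %OS = 100·exp(−πζ/√(1−ζ²)) = 7.2%, ζ = −ln(0.072)/√(π²+ln²(0.072)) = 0.6421.
Characteristic equation s² + 3.7s + 5.1K_p = 0 gives ζ = 3.7/(2√(5.1K_p)).
Setting ζ = 0.6421: √(5.1K_p) = 3.7/(2·0.6421) = 2.881, so K_p = 8.302/5.1 = 1.63.

K_p = 1.63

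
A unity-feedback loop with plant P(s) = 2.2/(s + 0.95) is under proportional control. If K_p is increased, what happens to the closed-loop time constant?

Closed-loop pole is at s = −(0.95+K_p·2.2); larger K_p moves it further left, so τ = 1/(0.95+K_p·2.2) decreases.

decrease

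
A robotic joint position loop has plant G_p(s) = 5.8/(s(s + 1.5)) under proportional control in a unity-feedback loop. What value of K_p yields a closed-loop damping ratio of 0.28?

Closed-loop characteristic equation: s² + 1.5s + K_p·5.8 = 0.
So ω_n = √(5.8K_p) and 2ζω_n = 1.5, giving ζ = 1.5/(2√(5.8K_p)).
Setting ζ = 0.28: √(5.8K_p) = 1.5/(2·0.28) = 2.679, so K_p = 7.175/5.8 = 1.24.

K_p = 1.24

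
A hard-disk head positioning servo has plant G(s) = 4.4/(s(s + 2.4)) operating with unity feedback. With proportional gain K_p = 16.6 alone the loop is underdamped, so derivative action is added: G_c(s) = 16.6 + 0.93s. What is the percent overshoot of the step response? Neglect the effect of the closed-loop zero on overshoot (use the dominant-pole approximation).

27.5%

Forward path: (16.6 + 0.93s)·4.4/(s(s+2.4)). The closed-loop characteristic equation is s² + (2.4 + 4.4·0.93)s + 4.4·16.6 = 0.
That is s² + 6.492s + 73.04 = 0, so ω_n = 8.546 rad/s and ζ = 6.492/(2·8.546) = 0.3798.
%OS = 100·exp(−πζ/√(1−ζ²)) = 27.5%.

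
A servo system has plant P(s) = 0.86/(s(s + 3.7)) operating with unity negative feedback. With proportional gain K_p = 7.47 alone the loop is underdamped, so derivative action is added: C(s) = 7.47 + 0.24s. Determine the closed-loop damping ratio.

ζ = 0.771

Forward path: (7.47 + 0.24s)·0.86/(s(s+3.7)). The closed-loop characteristic equation is s² + (3.7 + 0.86·0.24)s + 0.86·7.47 = 0.
That is s² + 3.906s + 6.424 = 0, so ω_n = 2.535 rad/s and ζ = 3.906/(2·2.535) = 0.7706.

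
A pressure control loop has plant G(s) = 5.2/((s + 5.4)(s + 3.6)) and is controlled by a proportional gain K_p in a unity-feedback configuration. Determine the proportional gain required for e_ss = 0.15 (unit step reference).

Steady-state error for a unit step on this type-0 loop is 1/(1 + K_p·G(0)).
G(0) = 0.2675. Require 1/(1 + K_p·0.2675) = 0.15, so 1 + 0.2675·K_p = 6.667.
K_p = (6.667 − 1)/0.2675 = 21.2.

K_p = 21.2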